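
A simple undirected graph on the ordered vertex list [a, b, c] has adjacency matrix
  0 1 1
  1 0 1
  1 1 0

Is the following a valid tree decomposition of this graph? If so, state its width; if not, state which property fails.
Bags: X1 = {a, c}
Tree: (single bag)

A tree decomposition must satisfy three properties: every vertex lies in some bag; for every edge, both endpoints lie together in some bag; and for every vertex, the bags containing it form a connected subtree. Here vertex b appears in no bag, so the decomposition is invalid.

No — vertex b appears in no bag.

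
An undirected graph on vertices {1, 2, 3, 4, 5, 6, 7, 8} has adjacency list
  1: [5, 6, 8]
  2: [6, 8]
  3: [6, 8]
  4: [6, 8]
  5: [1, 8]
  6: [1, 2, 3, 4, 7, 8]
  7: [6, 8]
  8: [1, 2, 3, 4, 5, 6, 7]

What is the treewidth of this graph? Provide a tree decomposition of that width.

Treewidth 2.
One such decomposition:
Bags: B1 = {6, 7, 8}  B2 = {4, 6, 8}  B3 = {1, 6, 8}  B4 = {3, 6, 8}  B5 = {2, 6, 8}  B6 = {1, 5, 8}
Tree: B1–B2, B2–B3, B3–B4, B3–B5, B3–B6

The largest bag has 3 vertices, giving width 2; this decomposition certifies tw(G) ≤ 2. On the other hand G contains the 3-clique {1, 5, 8}. A clique must lie in a single bag of any decomposition, so no decomposition can have width below 2. Therefore the treewidth is 2.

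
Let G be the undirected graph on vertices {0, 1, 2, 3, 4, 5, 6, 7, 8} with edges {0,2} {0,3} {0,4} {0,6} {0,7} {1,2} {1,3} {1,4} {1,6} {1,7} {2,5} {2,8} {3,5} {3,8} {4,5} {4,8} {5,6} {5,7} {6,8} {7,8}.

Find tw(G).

A width-4 tree decomposition is:
Bags: B1 = {0, 1, 2, 5, 8}  B2 = {0, 1, 3, 5, 8}  B3 = {0, 1, 5, 7, 8}  B4 = {0, 1, 4, 5, 8}  B5 = {0, 1, 5, 6, 8}
Tree: B1–B2, B2–B3, B3–B4, B4–B5
Each bag holds 5 vertices, so the decomposition has width 4, which upper-bounds the treewidth. For the lower bound: the 5 vertex sets {2,8}, {1,3}, {0,7}, {5}, {4} are disjoint, each induces a connected subgraph, and every pair is joined by at least one edge of G. Contracting each set to a single vertex therefore yields K_{5} as a minor, and since treewidth is minor-monotone, tw(G) ≥ tw(K_{5}) = 4. The upper and lower bounds meet at 4, so that is the treewidth.

4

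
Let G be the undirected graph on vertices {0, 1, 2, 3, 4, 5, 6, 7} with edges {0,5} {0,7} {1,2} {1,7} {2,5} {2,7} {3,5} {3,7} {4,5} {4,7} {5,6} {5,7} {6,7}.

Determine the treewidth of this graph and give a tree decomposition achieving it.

Every bag has size at most 3, so the width is 3 − 1 = 2 and tw(G) ≤ 2. On the other hand G contains the 3-clique {1, 2, 7}. A clique must lie in a single bag of any decomposition, so no decomposition can have width below 2. Hence tw(G) = 2 exactly.

Treewidth 2.
Bags: B1 = {2, 5, 7}  B2 = {4, 5, 7}  B3 = {1, 2, 7}  B4 = {5, 6, 7}  B5 = {3, 5, 7}  B6 = {0, 5, 7}
Tree: B1–B2, B1–B3, B2–B4, B4–B5, B4–B6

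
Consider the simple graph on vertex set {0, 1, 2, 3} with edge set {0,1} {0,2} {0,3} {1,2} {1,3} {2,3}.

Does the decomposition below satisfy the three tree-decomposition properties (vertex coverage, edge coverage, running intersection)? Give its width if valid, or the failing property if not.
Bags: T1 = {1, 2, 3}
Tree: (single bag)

No — vertex 0 appears in no bag.

A tree decomposition must satisfy three properties: every vertex lies in some bag; for every edge, both endpoints lie together in some bag; and for every vertex, the bags containing it form a connected subtree. Here vertex 0 appears in no bag, so the decomposition is invalid.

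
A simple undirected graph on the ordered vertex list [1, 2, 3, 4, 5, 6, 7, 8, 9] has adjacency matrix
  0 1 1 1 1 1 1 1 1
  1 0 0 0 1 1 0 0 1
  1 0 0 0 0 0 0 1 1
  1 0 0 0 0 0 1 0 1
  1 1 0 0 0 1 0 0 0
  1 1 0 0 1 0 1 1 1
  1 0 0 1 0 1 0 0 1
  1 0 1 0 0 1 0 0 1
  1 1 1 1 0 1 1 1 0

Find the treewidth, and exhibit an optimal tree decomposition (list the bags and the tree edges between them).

Treewidth 3.
Bags: B1 = {1, 6, 8, 9}  B2 = {1, 2, 6, 9}  B3 = {1, 6, 7, 9}  B4 = {1, 4, 7, 9}  B5 = {1, 3, 8, 9}  B6 = {1, 2, 5, 6}
Tree: B1–B2, B2–B3, B3–B4, B1–B5, B2–B6

Each bag holds 4 vertices, so the decomposition has width 3, which upper-bounds the treewidth. For the lower bound, the 4 vertices {1, 3, 8, 9} are pairwise adjacent, and any tree decomposition puts a clique entirely inside one bag — forcing width ≥ 3. The upper and lower bounds meet at 3, so that is the treewidth.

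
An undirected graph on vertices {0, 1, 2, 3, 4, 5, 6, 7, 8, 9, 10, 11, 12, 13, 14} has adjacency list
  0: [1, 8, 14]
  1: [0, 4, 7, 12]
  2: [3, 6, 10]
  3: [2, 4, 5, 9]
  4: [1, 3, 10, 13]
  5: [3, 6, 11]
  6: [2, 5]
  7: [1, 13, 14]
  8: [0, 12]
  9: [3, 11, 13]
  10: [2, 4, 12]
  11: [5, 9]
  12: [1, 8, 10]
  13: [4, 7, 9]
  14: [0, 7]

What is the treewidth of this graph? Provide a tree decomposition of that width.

Every bag has size at most 4, so the width is 4 − 1 = 3 and tw(G) ≤ 3. For the lower bound: the 4 vertex sets {5,6,11}, {2}, {3}, {4,9,10,13} are disjoint, each induces a connected subgraph, and every pair is joined by at least one edge of G. Contracting each set to a single vertex therefore yields K_{4} as a minor, and since treewidth is minor-monotone, tw(G) ≥ tw(K_{4}) = 3. Therefore the treewidth is 3.

Treewidth 3.
One optimal decomposition is:
Bags: B1 = {2, 5, 6, 11}  B2 = {2, 3, 5, 11}  B3 = {2, 3, 9, 11}  B4 = {2, 3, 9, 10}  B5 = {3, 4, 9, 10}  B6 = {4, 9, 10, 13}  B7 = {4, 10, 12, 13}  B8 = {1, 4, 12, 13}  B9 = {1, 7, 12, 13}  B10 = {1, 7, 8, 12}  B11 = {0, 1, 7, 8}  B12 = {0, 7, 8, 14}
Tree: B1–B2, B2–B3, B3–B4, B4–B5, B5–B6, B6–B7, B7–B8, B8–B9, B9–B10, B10–B11, B11–B12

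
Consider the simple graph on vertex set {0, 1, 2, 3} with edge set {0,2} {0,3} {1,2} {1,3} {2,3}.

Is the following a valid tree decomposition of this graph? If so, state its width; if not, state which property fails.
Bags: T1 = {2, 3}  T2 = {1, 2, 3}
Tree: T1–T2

A tree decomposition must satisfy three properties: every vertex lies in some bag; for every edge, both endpoints lie together in some bag; and for every vertex, the bags containing it form a connected subtree. Here vertex 0 appears in no bag, so the decomposition is invalid.

No — vertex 0 appears in no bag.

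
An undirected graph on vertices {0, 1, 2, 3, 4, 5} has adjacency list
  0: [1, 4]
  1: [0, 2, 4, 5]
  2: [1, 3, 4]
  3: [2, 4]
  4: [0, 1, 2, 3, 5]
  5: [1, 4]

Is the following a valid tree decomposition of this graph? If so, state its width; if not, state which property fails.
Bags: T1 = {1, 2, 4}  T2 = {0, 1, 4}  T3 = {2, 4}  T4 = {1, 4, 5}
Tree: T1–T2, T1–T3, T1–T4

A tree decomposition must satisfy three properties: every vertex lies in some bag; for every edge, both endpoints lie together in some bag; and for every vertex, the bags containing it form a connected subtree. Here vertex 3 appears in no bag, so the decomposition is invalid.

No — vertex 3 appears in no bag.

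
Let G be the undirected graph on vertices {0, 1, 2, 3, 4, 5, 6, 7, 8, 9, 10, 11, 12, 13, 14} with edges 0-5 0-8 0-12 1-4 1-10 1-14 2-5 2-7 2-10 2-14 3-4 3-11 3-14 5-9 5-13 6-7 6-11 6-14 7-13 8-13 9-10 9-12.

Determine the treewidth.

3

A width-3 tree decomposition is:
Bags: B1 = {0, 8, 12, 13}  B2 = {0, 5, 12, 13}  B3 = {5, 9, 12, 13}  B4 = {5, 7, 9, 13}  B5 = {2, 5, 7, 9}  B6 = {2, 7, 9, 10}  B7 = {2, 6, 7, 10}  B8 = {2, 6, 10, 14}  B9 = {1, 6, 10, 14}  B10 = {1, 6, 11, 14}  B11 = {1, 3, 11, 14}  B12 = {1, 3, 4, 11}
Tree: B1–B2, B2–B3, B3–B4, B4–B5, B5–B6, B6–B7, B7–B8, B8–B9, B9–B10, B10–B11, B11–B12
Every bag has size at most 4, so the width is 4 − 1 = 3 and tw(G) ≤ 3. For the lower bound: the 4 vertex sets {0,8,12}, {13}, {5}, {2,7,9,10} are disjoint, each induces a connected subgraph, and every pair is joined by at least one edge of G. Contracting each set to a single vertex therefore yields K_{4} as a minor, and since treewidth is minor-monotone, tw(G) ≥ tw(K_{4}) = 3. The upper and lower bounds meet at 3, so that is the treewidth.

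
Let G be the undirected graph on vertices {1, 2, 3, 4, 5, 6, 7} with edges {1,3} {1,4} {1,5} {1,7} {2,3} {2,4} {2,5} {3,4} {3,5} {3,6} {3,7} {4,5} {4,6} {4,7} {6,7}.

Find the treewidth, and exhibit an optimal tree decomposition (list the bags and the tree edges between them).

The largest bag has 4 vertices, giving width 3; this decomposition certifies tw(G) ≤ 3. On the other hand G contains the 4-clique {1, 3, 4, 5}. A clique must lie in a single bag of any decomposition, so no decomposition can have width below 3. Therefore the treewidth is 3.

Treewidth 3.
Bags: B1 = {2, 3, 4, 5}  B2 = {1, 3, 4, 5}  B3 = {1, 3, 4, 7}  B4 = {3, 4, 6, 7}
Tree: B1–B2, B2–B3, B3–B4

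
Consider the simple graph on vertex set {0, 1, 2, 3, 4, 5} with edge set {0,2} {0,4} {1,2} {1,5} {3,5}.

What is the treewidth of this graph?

A width-1 tree decomposition is:
Bags: B1 = {0, 4}  B2 = {0, 2}  B3 = {1, 2}  B4 = {1, 5}  B5 = {3, 5}
Tree: B1–B2, B2–B3, B3–B4, B4–B5
Every bag has size at most 2, so the width is 2 − 1 = 1 and tw(G) ≤ 1. Since G has at least one edge (e.g. 4–0), it is not an edgeless graph, so tw(G) ≥ 1. Hence tw(G) = 1 exactly.

1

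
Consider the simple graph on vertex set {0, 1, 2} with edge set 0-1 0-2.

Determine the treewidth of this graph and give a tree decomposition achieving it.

Treewidth 1.
Bags: B1 = {0, 1}  B2 = {0, 2}
Tree: B1–B2

The largest bag has 2 vertices, giving width 1; this decomposition certifies tw(G) ≤ 1. G has an edge, so its treewidth is at least 1. Combining the bounds, tw(G) = 1.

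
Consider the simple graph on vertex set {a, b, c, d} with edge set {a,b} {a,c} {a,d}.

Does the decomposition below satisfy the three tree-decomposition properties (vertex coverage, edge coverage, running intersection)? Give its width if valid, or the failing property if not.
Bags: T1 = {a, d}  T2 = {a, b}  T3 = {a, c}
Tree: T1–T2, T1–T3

Checking the three conditions: (i) the bags cover all of {a, b, c, d}; (ii) for each edge, some bag contains both endpoints; (iii) the bags containing any fixed vertex form a subtree. All hold, so the decomposition is valid with width 2 − 1 = 1.

Yes; width 1.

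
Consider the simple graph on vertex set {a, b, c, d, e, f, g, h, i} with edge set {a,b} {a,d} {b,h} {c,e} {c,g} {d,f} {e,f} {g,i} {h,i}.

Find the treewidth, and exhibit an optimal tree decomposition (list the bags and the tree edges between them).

The largest bag has 3 vertices, giving width 2; this decomposition certifies tw(G) ≤ 2. Since g–c–e–f–d–a–b–h–i–g is a cycle in G, G is not acyclic. Forests are exactly the graphs of treewidth ≤ 1, so tw(G) ≥ 2. The upper and lower bounds meet at 2, so that is the treewidth.

Treewidth 2.
One such decomposition:
Bags: B1 = {c, e, g}  B2 = {e, f, g}  B3 = {d, f, g}  B4 = {a, d, g}  B5 = {a, b, g}  B6 = {b, g, h}  B7 = {g, h, i}
Tree: B1–B2, B2–B3, B3–B4, B4–B5, B5–B6, B6–B7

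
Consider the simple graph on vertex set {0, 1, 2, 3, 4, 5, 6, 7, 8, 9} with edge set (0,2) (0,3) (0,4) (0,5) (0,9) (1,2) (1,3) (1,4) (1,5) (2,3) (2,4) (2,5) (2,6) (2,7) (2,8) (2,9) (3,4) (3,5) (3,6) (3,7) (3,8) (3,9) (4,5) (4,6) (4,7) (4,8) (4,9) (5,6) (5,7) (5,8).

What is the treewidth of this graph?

4

A width-4 tree decomposition is:
Bags: B1 = {0, 2, 3, 4, 9}  B2 = {0, 2, 3, 4, 5}  B3 = {2, 3, 4, 5, 6}  B4 = {2, 3, 4, 5, 7}  B5 = {1, 2, 3, 4, 5}  B6 = {2, 3, 4, 5, 8}
Tree: B1–B2, B2–B3, B3–B4, B2–B5, B4–B6
The largest bag has 5 vertices, giving width 4; this decomposition certifies tw(G) ≤ 4. On the other hand G contains the 5-clique {0, 2, 3, 4, 9}. A clique must lie in a single bag of any decomposition, so no decomposition can have width below 4. The upper and lower bounds meet at 4, so that is the treewidth.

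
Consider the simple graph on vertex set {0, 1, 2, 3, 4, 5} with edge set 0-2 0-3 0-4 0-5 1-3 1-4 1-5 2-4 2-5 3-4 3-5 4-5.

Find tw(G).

3

A width-3 tree decomposition is:
Bags: B1 = {1, 3, 4, 5}  B2 = {0, 3, 4, 5}  B3 = {0, 2, 4, 5}
Tree: B1–B2, B2–B3
Every bag has size at most 4, so the width is 4 − 1 = 3 and tw(G) ≤ 3. On the other hand G contains the 4-clique {0, 2, 4, 5}. A clique must lie in a single bag of any decomposition, so no decomposition can have width below 3. Combining the bounds, tw(G) = 3.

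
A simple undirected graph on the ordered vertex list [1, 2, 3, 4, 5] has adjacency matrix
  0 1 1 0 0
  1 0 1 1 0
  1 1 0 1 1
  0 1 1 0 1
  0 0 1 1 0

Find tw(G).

2

A width-2 tree decomposition is:
Bags: B1 = {1, 2, 3}  B2 = {2, 3, 4}  B3 = {3, 4, 5}
Tree: B1–B2, B2–B3
Each bag holds 3 vertices, so the decomposition has width 2, which upper-bounds the treewidth. Conversely, {1, 2, 3} is a clique of size 3, and the vertices of any clique must share a bag in every tree decomposition; so some bag has ≥ 3 vertices and tw(G) ≥ 2. Therefore the treewidth is 2.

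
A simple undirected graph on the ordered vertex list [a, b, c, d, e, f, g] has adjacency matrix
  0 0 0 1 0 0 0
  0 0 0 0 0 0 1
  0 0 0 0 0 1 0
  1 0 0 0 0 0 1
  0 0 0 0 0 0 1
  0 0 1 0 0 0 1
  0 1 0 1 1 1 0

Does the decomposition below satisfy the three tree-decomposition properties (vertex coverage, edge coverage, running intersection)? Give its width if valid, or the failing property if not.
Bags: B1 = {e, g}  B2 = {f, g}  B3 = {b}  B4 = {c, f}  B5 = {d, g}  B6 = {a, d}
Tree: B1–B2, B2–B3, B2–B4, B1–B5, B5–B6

A tree decomposition must satisfy three properties: every vertex lies in some bag; for every edge, both endpoints lie together in some bag; and for every vertex, the bags containing it form a connected subtree. Here edge (g,b) lies in no bag, so the decomposition is invalid.

No — edge (g,b) lies in no bag.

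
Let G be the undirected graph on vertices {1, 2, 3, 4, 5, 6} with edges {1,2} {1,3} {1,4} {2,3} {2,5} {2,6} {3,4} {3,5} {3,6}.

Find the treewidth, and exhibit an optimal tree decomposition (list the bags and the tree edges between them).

Treewidth 2.
One such decomposition:
Bags: B1 = {1, 2, 3}  B2 = {2, 3, 5}  B3 = {2, 3, 6}  B4 = {1, 3, 4}
Tree: B1–B2, B1–B3, B1–B4

Every bag has size at most 3, so the width is 3 − 1 = 2 and tw(G) ≤ 2. For the lower bound, the 3 vertices {1, 2, 3} are pairwise adjacent, and any tree decomposition puts a clique entirely inside one bag — forcing width ≥ 2. Combining the bounds, tw(G) = 2.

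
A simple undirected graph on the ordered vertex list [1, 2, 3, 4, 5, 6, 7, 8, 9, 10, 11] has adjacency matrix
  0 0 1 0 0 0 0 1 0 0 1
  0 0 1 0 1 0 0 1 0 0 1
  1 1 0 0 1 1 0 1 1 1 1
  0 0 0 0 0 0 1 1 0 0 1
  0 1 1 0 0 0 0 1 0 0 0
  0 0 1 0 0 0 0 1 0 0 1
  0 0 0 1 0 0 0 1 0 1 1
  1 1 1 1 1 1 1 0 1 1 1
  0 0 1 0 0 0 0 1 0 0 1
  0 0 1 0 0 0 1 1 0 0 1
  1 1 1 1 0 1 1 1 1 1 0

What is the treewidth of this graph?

A width-3 tree decomposition is:
Bags: B1 = {7, 8, 10, 11}  B2 = {3, 8, 10, 11}  B3 = {2, 3, 8, 11}  B4 = {3, 8, 9, 11}  B5 = {2, 3, 5, 8}  B6 = {3, 6, 8, 11}  B7 = {1, 3, 8, 11}  B8 = {4, 7, 8, 11}
Tree: B1–B2, B2–B3, B3–B4, B3–B5, B3–B6, B2–B7, B1–B8
Every bag has size at most 4, so the width is 4 − 1 = 3 and tw(G) ≤ 3. For the lower bound, the 4 vertices {1, 3, 8, 11} are pairwise adjacent, and any tree decomposition puts a clique entirely inside one bag — forcing width ≥ 3. Hence tw(G) = 3 exactly.

3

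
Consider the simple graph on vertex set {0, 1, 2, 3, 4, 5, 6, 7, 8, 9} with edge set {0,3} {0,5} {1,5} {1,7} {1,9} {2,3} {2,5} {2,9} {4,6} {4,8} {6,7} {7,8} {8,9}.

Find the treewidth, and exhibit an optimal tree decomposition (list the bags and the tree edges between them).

Each bag holds 3 vertices, so the decomposition has width 2, which upper-bounds the treewidth. For the lower bound, G contains the cycle 6–4–8–7–6, so G is not a forest; only forests have treewidth ≤ 1, hence tw(G) ≥ 2. The upper and lower bounds meet at 2, so that is the treewidth.

Treewidth 2.
Bags: B1 = {4, 6, 7}  B2 = {4, 7, 8}  B3 = {1, 7, 8}  B4 = {1, 8, 9}  B5 = {1, 5, 9}  B6 = {2, 5, 9}  B7 = {0, 2, 5}  B8 = {0, 2, 3}
Tree: B1–B2, B2–B3, B3–B4, B4–B5, B5–B6, B6–B7, B7–B8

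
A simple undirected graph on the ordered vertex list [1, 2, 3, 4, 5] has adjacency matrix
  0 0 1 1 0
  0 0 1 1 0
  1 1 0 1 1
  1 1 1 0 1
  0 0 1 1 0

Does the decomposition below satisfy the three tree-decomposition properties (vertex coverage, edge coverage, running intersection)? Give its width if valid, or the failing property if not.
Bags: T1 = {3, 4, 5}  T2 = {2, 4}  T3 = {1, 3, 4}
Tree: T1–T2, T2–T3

No — edge (3,2) lies in no bag.

A tree decomposition must satisfy three properties: every vertex lies in some bag; for every edge, both endpoints lie together in some bag; and for every vertex, the bags containing it form a connected subtree. Here edge (3,2) lies in no bag, so the decomposition is invalid.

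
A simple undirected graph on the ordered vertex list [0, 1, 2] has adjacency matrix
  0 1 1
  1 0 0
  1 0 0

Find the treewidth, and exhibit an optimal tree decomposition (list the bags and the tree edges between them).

Treewidth 1.
One optimal decomposition is:
Bags: B1 = {0, 2}  B2 = {0, 1}
Tree: B1–B2

Each bag holds 2 vertices, so the decomposition has width 1, which upper-bounds the treewidth. Since G has at least one edge (e.g. 2–0), it is not an edgeless graph, so tw(G) ≥ 1. Hence tw(G) = 1 exactly.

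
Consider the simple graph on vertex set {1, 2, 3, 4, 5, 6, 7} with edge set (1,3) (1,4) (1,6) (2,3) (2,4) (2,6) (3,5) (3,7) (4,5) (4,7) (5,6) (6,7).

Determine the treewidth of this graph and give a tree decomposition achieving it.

Treewidth 3.
One such decomposition:
Bags: B1 = {2, 3, 4, 6}  B2 = {1, 3, 4, 6}  B3 = {3, 4, 6, 7}  B4 = {3, 4, 5, 6}
Tree: B1–B2, B2–B3, B3–B4

The largest bag has 4 vertices, giving width 3; this decomposition certifies tw(G) ≤ 3. For the lower bound: the 4 vertex sets {2,6}, {1,3}, {4}, {7} are disjoint, each induces a connected subgraph, and every pair is joined by at least one edge of G. Contracting each set to a single vertex therefore yields K_{4} as a minor, and since treewidth is minor-monotone, tw(G) ≥ tw(K_{4}) = 3. Hence tw(G) = 3 exactly.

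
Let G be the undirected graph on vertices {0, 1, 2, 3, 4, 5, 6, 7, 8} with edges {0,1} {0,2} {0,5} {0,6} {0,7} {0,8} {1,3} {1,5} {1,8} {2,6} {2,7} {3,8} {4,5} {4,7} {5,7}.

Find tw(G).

A width-2 tree decomposition is:
Bags: B1 = {0, 5, 7}  B2 = {0, 1, 5}  B3 = {4, 5, 7}  B4 = {0, 1, 8}  B5 = {0, 2, 7}  B6 = {1, 3, 8}  B7 = {0, 2, 6}
Tree: B1–B2, B1–B3, B2–B4, B1–B5, B4–B6, B5–B7
The largest bag has 3 vertices, giving width 2; this decomposition certifies tw(G) ≤ 2. Conversely, {0, 1, 8} is a clique of size 3, and the vertices of any clique must share a bag in every tree decomposition; so some bag has ≥ 3 vertices and tw(G) ≥ 2. Hence tw(G) = 2 exactly.

2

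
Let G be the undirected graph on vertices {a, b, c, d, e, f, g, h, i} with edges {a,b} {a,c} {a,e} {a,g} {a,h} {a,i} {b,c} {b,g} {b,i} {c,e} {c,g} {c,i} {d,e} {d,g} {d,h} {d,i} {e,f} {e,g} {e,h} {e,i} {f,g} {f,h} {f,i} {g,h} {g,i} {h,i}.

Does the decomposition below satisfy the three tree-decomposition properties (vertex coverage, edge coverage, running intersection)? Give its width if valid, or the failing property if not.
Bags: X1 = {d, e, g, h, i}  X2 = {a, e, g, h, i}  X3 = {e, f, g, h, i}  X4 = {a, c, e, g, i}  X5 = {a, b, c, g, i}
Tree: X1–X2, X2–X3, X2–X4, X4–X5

Yes; width 4.

Vertex coverage: the bags together contain {a, b, c, d, e, f, g, h, i}, the full vertex set. Edge coverage: each edge of G has both endpoints in at least one bag. Running intersection: for every vertex, the bags containing it form a connected subtree. All three properties hold, so this is a valid tree decomposition of width max|bag| − 1 = 4, and hence tw(G) ≤ 4.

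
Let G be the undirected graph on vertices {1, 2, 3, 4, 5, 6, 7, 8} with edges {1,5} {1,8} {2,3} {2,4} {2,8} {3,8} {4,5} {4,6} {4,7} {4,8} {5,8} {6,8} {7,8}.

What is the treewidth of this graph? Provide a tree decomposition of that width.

Every bag has size at most 3, so the width is 3 − 1 = 2 and tw(G) ≤ 2. For the lower bound, the 3 vertices {1, 5, 8} are pairwise adjacent, and any tree decomposition puts a clique entirely inside one bag — forcing width ≥ 2. Hence tw(G) = 2 exactly.

Treewidth 2.
One such decomposition:
Bags: B1 = {4, 5, 8}  B2 = {1, 5, 8}  B3 = {4, 6, 8}  B4 = {4, 7, 8}  B5 = {2, 4, 8}  B6 = {2, 3, 8}
Tree: B1–B2, B1–B3, B3–B4, B3–B5, B5–B6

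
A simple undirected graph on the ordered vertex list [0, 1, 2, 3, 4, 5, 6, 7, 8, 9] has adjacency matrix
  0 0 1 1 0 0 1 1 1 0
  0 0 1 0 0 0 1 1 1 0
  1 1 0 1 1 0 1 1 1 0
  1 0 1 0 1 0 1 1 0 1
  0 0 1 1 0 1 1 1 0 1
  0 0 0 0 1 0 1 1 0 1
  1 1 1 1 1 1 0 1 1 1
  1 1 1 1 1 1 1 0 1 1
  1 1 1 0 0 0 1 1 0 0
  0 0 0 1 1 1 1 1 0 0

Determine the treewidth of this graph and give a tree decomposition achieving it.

Every bag has size at most 5, so the width is 5 − 1 = 4 and tw(G) ≤ 4. Conversely, {3, 4, 6, 7, 9} is a clique of size 5, and the vertices of any clique must share a bag in every tree decomposition; so some bag has ≥ 5 vertices and tw(G) ≥ 4. Therefore the treewidth is 4.

Treewidth 4.
One optimal decomposition is:
Bags: B1 = {0, 2, 3, 6, 7}  B2 = {2, 3, 4, 6, 7}  B3 = {0, 2, 6, 7, 8}  B4 = {1, 2, 6, 7, 8}  B5 = {3, 4, 6, 7, 9}  B6 = {4, 5, 6, 7, 9}
Tree: B1–B2, B1–B3, B3–B4, B2–B5, B5–B6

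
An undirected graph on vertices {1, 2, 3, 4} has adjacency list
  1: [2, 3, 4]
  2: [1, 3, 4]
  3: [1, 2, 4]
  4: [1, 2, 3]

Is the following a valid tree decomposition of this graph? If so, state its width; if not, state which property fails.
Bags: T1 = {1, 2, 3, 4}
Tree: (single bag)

Vertex coverage: the bags together contain {1, 2, 3, 4}, the full vertex set. Edge coverage: each edge of G has both endpoints in at least one bag. Running intersection: for every vertex, the bags containing it form a connected subtree. All three properties hold, so this is a valid tree decomposition of width max|bag| − 1 = 3, and hence tw(G) ≤ 3.

Yes; width 3.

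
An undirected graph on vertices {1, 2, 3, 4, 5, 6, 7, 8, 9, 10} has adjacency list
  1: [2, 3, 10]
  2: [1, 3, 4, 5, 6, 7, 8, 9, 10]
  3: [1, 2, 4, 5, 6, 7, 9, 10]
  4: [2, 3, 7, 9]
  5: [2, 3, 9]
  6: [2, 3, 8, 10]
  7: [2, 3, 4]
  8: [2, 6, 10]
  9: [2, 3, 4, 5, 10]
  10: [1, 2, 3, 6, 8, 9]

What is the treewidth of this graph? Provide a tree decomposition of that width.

Treewidth 3.
One optimal decomposition is:
Bags: B1 = {2, 3, 9, 10}  B2 = {2, 3, 6, 10}  B3 = {1, 2, 3, 10}  B4 = {2, 3, 4, 9}  B5 = {2, 6, 8, 10}  B6 = {2, 3, 4, 7}  B7 = {2, 3, 5, 9}
Tree: B1–B2, B1–B3, B1–B4, B2–B5, B4–B6, B1–B7

Every bag has size at most 4, so the width is 4 − 1 = 3 and tw(G) ≤ 3. On the other hand G contains the 4-clique {2, 6, 8, 10}. A clique must lie in a single bag of any decomposition, so no decomposition can have width below 3. Hence tw(G) = 3 exactly.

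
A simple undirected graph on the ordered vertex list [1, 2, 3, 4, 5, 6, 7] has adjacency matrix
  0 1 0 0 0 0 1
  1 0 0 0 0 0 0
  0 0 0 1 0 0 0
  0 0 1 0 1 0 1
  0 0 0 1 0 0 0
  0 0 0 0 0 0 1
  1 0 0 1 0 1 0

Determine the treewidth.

A width-1 tree decomposition is:
Bags: B1 = {4, 7}  B2 = {6, 7}  B3 = {3, 4}  B4 = {4, 5}  B5 = {1, 7}  B6 = {1, 2}
Tree: B1–B2, B1–B3, B1–B4, B2–B5, B5–B6
Every bag has size at most 2, so the width is 2 − 1 = 1 and tw(G) ≤ 1. G has an edge, so its treewidth is at least 1. Hence tw(G) = 1 exactly.

1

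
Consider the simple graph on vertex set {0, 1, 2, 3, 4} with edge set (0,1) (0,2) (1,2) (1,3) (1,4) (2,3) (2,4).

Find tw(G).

2

A width-2 tree decomposition is:
Bags: B1 = {0, 1, 2}  B2 = {1, 2, 3}  B3 = {1, 2, 4}
Tree: B1–B2, B2–B3
Every bag has size at most 3, so the width is 3 − 1 = 2 and tw(G) ≤ 2. For the lower bound, the 3 vertices {0, 1, 2} are pairwise adjacent, and any tree decomposition puts a clique entirely inside one bag — forcing width ≥ 2. The upper and lower bounds meet at 2, so that is the treewidth.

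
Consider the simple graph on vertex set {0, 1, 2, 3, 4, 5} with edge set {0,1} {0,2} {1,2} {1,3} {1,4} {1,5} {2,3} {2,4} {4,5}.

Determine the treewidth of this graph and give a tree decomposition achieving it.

Treewidth 2.
One such decomposition:
Bags: B1 = {1, 2, 3}  B2 = {0, 1, 2}  B3 = {1, 2, 4}  B4 = {1, 4, 5}
Tree: B1–B2, B2–B3, B3–B4

The largest bag has 3 vertices, giving width 2; this decomposition certifies tw(G) ≤ 2. Conversely, {0, 1, 2} is a clique of size 3, and the vertices of any clique must share a bag in every tree decomposition; so some bag has ≥ 3 vertices and tw(G) ≥ 2. Hence tw(G) = 2 exactly.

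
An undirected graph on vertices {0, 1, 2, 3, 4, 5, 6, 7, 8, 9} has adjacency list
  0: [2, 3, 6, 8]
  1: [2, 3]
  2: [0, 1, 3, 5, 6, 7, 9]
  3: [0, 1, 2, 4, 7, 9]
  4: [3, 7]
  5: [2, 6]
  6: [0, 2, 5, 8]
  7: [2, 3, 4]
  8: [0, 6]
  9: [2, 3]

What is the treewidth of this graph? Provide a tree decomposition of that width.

The largest bag has 3 vertices, giving width 2; this decomposition certifies tw(G) ≤ 2. On the other hand G contains the 3-clique {0, 6, 8}. A clique must lie in a single bag of any decomposition, so no decomposition can have width below 2. Combining the bounds, tw(G) = 2.

Treewidth 2.
One such decomposition:
Bags: B1 = {2, 3, 7}  B2 = {3, 4, 7}  B3 = {0, 2, 3}  B4 = {0, 2, 6}  B5 = {0, 6, 8}  B6 = {2, 3, 9}  B7 = {1, 2, 3}  B8 = {2, 5, 6}
Tree: B1–B2, B1–B3, B3–B4, B4–B5, B1–B6, B1–B7, B4–B8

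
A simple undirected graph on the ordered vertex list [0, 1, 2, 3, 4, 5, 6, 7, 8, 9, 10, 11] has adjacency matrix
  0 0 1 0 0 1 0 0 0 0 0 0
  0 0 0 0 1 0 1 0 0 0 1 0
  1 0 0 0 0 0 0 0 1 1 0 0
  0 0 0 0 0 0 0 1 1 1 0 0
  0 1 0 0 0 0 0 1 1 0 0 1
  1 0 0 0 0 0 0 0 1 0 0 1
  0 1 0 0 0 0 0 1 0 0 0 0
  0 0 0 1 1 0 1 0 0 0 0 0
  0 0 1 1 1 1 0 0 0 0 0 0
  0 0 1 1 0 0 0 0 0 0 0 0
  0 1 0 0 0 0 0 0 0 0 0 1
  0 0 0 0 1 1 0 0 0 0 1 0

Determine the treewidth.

A width-3 tree decomposition is:
Bags: B1 = {1, 6, 7, 10}  B2 = {1, 4, 7, 10}  B3 = {4, 7, 10, 11}  B4 = {3, 4, 7, 11}  B5 = {3, 4, 8, 11}  B6 = {3, 5, 8, 11}  B7 = {3, 5, 8, 9}  B8 = {2, 5, 8, 9}  B9 = {0, 2, 5, 9}
Tree: B1–B2, B2–B3, B3–B4, B4–B5, B5–B6, B6–B7, B7–B8, B8–B9
Each bag holds 4 vertices, so the decomposition has width 3, which upper-bounds the treewidth. For the lower bound: the 4 vertex sets {1,6,10}, {7}, {4}, {3,5,8,11} are disjoint, each induces a connected subgraph, and every pair is joined by at least one edge of G. Contracting each set to a single vertex therefore yields K_{4} as a minor, and since treewidth is minor-monotone, tw(G) ≥ tw(K_{4}) = 3. Therefore the treewidth is 3.

3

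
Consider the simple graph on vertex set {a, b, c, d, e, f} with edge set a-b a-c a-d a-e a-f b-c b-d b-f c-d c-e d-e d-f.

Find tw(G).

A width-3 tree decomposition is:
Bags: B1 = {a, b, c, d}  B2 = {a, c, d, e}  B3 = {a, b, d, f}
Tree: B1–B2, B1–B3
Every bag has size at most 4, so the width is 4 − 1 = 3 and tw(G) ≤ 3. On the other hand G contains the 4-clique {a, c, d, e}. A clique must lie in a single bag of any decomposition, so no decomposition can have width below 3. The upper and lower bounds meet at 3, so that is the treewidth.

3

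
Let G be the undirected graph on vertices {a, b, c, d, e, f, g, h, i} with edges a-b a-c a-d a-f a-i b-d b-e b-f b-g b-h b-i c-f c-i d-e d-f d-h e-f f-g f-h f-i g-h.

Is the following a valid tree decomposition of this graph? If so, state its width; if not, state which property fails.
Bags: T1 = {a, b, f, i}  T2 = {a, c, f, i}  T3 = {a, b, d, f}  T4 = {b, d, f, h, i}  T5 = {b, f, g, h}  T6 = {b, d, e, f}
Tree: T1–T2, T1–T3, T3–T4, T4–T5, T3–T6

A tree decomposition must satisfy three properties: every vertex lies in some bag; for every edge, both endpoints lie together in some bag; and for every vertex, the bags containing it form a connected subtree. Here bags containing vertex i are not connected in the tree, so the decomposition is invalid.

No — bags containing vertex i are not connected in the tree.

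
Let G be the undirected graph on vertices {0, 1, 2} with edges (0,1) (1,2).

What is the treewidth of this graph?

A width-1 tree decomposition is:
Bags: B1 = {1, 2}  B2 = {0, 1}
Tree: B1–B2
Every bag has size at most 2, so the width is 2 − 1 = 1 and tw(G) ≤ 1. Any graph with an edge has treewidth ≥ 1, and G has the edge 2–1. Therefore the treewidth is 1.

1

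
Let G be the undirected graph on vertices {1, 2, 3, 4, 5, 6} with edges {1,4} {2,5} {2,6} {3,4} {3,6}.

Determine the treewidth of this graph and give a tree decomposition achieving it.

Treewidth 1.
One optimal decomposition is:
Bags: B1 = {1, 4}  B2 = {3, 4}  B3 = {3, 6}  B4 = {2, 6}  B5 = {2, 5}
Tree: B1–B2, B2–B3, B3–B4, B4–B5

The largest bag has 2 vertices, giving width 1; this decomposition certifies tw(G) ≤ 1. Since G has at least one edge (e.g. 1–4), it is not an edgeless graph, so tw(G) ≥ 1. Combining the bounds, tw(G) = 1.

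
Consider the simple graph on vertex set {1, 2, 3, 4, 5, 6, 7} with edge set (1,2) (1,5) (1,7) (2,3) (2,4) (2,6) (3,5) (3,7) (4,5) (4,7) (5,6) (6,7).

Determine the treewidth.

A width-3 tree decomposition is:
Bags: B1 = {2, 3, 5, 7}  B2 = {2, 5, 6, 7}  B3 = {1, 2, 5, 7}  B4 = {2, 4, 5, 7}
Tree: B1–B2, B2–B3, B3–B4
Every bag has size at most 4, so the width is 4 − 1 = 3 and tw(G) ≤ 3. For the lower bound: the 4 vertex sets {3,7}, {2,6}, {5}, {1} are disjoint, each induces a connected subgraph, and every pair is joined by at least one edge of G. Contracting each set to a single vertex therefore yields K_{4} as a minor, and since treewidth is minor-monotone, tw(G) ≥ tw(K_{4}) = 3. Hence tw(G) = 3 exactly.

3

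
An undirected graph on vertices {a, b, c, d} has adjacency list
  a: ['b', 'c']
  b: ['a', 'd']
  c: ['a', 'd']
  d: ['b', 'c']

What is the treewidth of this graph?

2

A width-2 tree decomposition is:
Bags: B1 = {a, b, c}  B2 = {b, c, d}
Tree: B1–B2
Each bag holds 3 vertices, so the decomposition has width 2, which upper-bounds the treewidth. Since b–a–c–d–b is a cycle in G, G is not acyclic. Forests are exactly the graphs of treewidth ≤ 1, so tw(G) ≥ 2. Hence tw(G) = 2 exactly.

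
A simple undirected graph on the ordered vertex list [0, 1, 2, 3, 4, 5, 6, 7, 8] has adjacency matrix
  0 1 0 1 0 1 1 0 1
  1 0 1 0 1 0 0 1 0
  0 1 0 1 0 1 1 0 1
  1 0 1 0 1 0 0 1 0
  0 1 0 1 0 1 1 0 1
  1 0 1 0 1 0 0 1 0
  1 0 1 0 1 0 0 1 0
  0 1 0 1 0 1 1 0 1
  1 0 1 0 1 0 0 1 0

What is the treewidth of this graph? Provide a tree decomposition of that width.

Treewidth 4.
One such decomposition:
Bags: B1 = {0, 2, 4, 7, 8}  B2 = {0, 2, 3, 4, 7}  B3 = {0, 2, 4, 5, 7}  B4 = {0, 1, 2, 4, 7}  B5 = {0, 2, 4, 6, 7}
Tree: B1–B2, B2–B3, B3–B4, B4–B5

Every bag has size at most 5, so the width is 5 − 1 = 4 and tw(G) ≤ 4. For the lower bound: the 5 vertex sets {7,8}, {0,3}, {4,5}, {2}, {1} are disjoint, each induces a connected subgraph, and every pair is joined by at least one edge of G. Contracting each set to a single vertex therefore yields K_{5} as a minor, and since treewidth is minor-monotone, tw(G) ≥ tw(K_{5}) = 4. The upper and lower bounds meet at 4, so that is the treewidth.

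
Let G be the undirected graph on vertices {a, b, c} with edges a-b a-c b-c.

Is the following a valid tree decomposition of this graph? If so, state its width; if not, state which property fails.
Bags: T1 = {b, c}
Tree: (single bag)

No — vertex a appears in no bag.

A tree decomposition must satisfy three properties: every vertex lies in some bag; for every edge, both endpoints lie together in some bag; and for every vertex, the bags containing it form a connected subtree. Here vertex a appears in no bag, so the decomposition is invalid.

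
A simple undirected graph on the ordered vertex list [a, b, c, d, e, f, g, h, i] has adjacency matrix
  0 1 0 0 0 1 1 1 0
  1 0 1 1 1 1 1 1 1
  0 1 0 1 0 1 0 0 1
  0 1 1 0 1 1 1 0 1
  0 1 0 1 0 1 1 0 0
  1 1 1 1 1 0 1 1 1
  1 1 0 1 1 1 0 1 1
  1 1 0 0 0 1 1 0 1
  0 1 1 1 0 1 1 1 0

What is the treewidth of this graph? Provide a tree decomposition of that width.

Treewidth 4.
One optimal decomposition is:
Bags: B1 = {b, c, d, f, i}  B2 = {b, d, f, g, i}  B3 = {b, f, g, h, i}  B4 = {b, d, e, f, g}  B5 = {a, b, f, g, h}
Tree: B1–B2, B2–B3, B2–B4, B3–B5

Every bag has size at most 5, so the width is 5 − 1 = 4 and tw(G) ≤ 4. Conversely, {b, d, e, f, g} is a clique of size 5, and the vertices of any clique must share a bag in every tree decomposition; so some bag has ≥ 5 vertices and tw(G) ≥ 4. The upper and lower bounds meet at 4, so that is the treewidth.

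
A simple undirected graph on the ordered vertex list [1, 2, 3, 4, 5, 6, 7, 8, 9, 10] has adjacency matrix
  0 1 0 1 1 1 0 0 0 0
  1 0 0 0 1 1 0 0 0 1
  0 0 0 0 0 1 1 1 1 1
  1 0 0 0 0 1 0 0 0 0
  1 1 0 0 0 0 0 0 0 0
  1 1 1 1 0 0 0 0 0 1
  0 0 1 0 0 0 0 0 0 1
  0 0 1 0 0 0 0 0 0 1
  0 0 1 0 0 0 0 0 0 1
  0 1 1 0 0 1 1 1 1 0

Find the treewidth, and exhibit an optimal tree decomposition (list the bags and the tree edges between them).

Treewidth 2.
One optimal decomposition is:
Bags: B1 = {2, 6, 10}  B2 = {3, 6, 10}  B3 = {3, 8, 10}  B4 = {1, 2, 6}  B5 = {3, 9, 10}  B6 = {1, 4, 6}  B7 = {1, 2, 5}  B8 = {3, 7, 10}
Tree: B1–B2, B2–B3, B1–B4, B2–B5, B4–B6, B4–B7, B5–B8

Each bag holds 3 vertices, so the decomposition has width 2, which upper-bounds the treewidth. For the lower bound, the 3 vertices {1, 2, 5} are pairwise adjacent, and any tree decomposition puts a clique entirely inside one bag — forcing width ≥ 2. The upper and lower bounds meet at 2, so that is the treewidth.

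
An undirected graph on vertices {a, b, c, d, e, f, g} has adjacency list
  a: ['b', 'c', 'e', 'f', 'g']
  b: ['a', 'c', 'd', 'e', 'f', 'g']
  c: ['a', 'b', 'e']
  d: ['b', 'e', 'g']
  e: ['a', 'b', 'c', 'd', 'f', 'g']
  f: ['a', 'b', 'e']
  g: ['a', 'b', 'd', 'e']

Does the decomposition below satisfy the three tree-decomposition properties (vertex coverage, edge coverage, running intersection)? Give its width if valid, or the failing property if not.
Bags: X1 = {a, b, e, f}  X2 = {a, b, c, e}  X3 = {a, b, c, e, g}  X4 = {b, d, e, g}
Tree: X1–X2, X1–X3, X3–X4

A tree decomposition must satisfy three properties: every vertex lies in some bag; for every edge, both endpoints lie together in some bag; and for every vertex, the bags containing it form a connected subtree. Here bags containing vertex c are not connected in the tree, so the decomposition is invalid.

No — bags containing vertex c are not connected in the tree.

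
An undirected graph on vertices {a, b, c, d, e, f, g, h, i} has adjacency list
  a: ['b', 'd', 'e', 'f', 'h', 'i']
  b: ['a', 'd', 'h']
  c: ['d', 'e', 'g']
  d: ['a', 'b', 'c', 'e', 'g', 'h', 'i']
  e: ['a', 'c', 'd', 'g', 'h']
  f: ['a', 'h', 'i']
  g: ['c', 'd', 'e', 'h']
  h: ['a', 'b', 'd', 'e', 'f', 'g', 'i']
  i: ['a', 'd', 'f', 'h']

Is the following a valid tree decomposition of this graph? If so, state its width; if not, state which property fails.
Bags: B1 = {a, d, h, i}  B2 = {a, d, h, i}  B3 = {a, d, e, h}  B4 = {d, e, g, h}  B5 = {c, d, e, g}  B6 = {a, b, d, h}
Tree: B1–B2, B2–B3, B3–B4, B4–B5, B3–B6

No — vertex f appears in no bag.

A tree decomposition must satisfy three properties: every vertex lies in some bag; for every edge, both endpoints lie together in some bag; and for every vertex, the bags containing it form a connected subtree. Here vertex f appears in no bag, so the decomposition is invalid.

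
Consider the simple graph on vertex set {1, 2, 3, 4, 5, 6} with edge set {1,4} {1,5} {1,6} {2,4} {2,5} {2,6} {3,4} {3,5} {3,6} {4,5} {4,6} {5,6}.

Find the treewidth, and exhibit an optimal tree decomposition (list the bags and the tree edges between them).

The largest bag has 4 vertices, giving width 3; this decomposition certifies tw(G) ≤ 3. For the lower bound, the 4 vertices {1, 4, 5, 6} are pairwise adjacent, and any tree decomposition puts a clique entirely inside one bag — forcing width ≥ 3. The upper and lower bounds meet at 3, so that is the treewidth.

Treewidth 3.
One such decomposition:
Bags: B1 = {3, 4, 5, 6}  B2 = {1, 4, 5, 6}  B3 = {2, 4, 5, 6}
Tree: B1–B2, B2–B3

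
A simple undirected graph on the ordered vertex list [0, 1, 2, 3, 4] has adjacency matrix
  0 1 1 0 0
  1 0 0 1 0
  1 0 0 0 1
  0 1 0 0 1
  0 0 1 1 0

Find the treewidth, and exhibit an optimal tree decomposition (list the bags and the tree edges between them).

Treewidth 2.
One optimal decomposition is:
Bags: B1 = {0, 2, 4}  B2 = {0, 1, 4}  B3 = {1, 3, 4}
Tree: B1–B2, B2–B3

Each bag holds 3 vertices, so the decomposition has width 2, which upper-bounds the treewidth. For the lower bound, G contains the cycle 4–2–0–1–3–4, so G is not a forest; only forests have treewidth ≤ 1, hence tw(G) ≥ 2. Hence tw(G) = 2 exactly.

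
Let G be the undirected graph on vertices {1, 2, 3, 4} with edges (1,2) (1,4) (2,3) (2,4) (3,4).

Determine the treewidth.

A width-2 tree decomposition is:
Bags: B1 = {2, 3, 4}  B2 = {1, 2, 4}
Tree: B1–B2
The largest bag has 3 vertices, giving width 2; this decomposition certifies tw(G) ≤ 2. On the other hand G contains the 3-clique {1, 2, 4}. A clique must lie in a single bag of any decomposition, so no decomposition can have width below 2. Hence tw(G) = 2 exactly.

2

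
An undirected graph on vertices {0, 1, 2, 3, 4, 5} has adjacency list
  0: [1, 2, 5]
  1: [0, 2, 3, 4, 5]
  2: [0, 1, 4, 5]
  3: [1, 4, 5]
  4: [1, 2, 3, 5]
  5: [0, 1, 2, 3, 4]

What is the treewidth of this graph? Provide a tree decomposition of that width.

The largest bag has 4 vertices, giving width 3; this decomposition certifies tw(G) ≤ 3. For the lower bound, the 4 vertices {0, 1, 2, 5} are pairwise adjacent, and any tree decomposition puts a clique entirely inside one bag — forcing width ≥ 3. The upper and lower bounds meet at 3, so that is the treewidth.

Treewidth 3.
One optimal decomposition is:
Bags: B1 = {0, 1, 2, 5}  B2 = {1, 2, 4, 5}  B3 = {1, 3, 4, 5}
Tree: B1–B2, B2–B3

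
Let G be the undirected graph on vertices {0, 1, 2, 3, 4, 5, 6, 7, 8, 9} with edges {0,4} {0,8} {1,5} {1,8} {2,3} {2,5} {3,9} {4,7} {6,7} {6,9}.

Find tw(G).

A width-2 tree decomposition is:
Bags: B1 = {2, 3, 5}  B2 = {1, 3, 5}  B3 = {1, 3, 8}  B4 = {0, 3, 8}  B5 = {0, 3, 4}  B6 = {3, 4, 7}  B7 = {3, 6, 7}  B8 = {3, 6, 9}
Tree: B1–B2, B2–B3, B3–B4, B4–B5, B5–B6, B6–B7, B7–B8
Every bag has size at most 3, so the width is 3 − 1 = 2 and tw(G) ≤ 2. The edges 3–2–5–1–8–0–4–7–6–9–3 form a cycle, so G is not a tree and its treewidth is at least 2. The upper and lower bounds meet at 2, so that is the treewidth.

2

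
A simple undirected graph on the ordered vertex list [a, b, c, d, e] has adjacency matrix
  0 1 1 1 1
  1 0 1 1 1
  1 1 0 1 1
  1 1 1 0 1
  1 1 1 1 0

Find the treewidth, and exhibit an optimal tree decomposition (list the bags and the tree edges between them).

Treewidth 4.
One such decomposition:
Bags: B1 = {a, b, c, d, e}
Tree: (single bag)

A single bag containing all 5 vertices is trivially a valid decomposition of width 4. For the lower bound, the 5 vertices {a, b, c, d, e} are pairwise adjacent, and any tree decomposition puts a clique entirely inside one bag — forcing width ≥ 4. The upper and lower bounds meet at 4, so that is the treewidth.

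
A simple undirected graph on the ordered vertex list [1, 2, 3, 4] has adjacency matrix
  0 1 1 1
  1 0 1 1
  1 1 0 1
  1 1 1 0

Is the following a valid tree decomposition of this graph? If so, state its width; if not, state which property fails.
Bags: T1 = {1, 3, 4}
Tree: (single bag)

A tree decomposition must satisfy three properties: every vertex lies in some bag; for every edge, both endpoints lie together in some bag; and for every vertex, the bags containing it form a connected subtree. Here vertex 2 appears in no bag, so the decomposition is invalid.

No — vertex 2 appears in no bag.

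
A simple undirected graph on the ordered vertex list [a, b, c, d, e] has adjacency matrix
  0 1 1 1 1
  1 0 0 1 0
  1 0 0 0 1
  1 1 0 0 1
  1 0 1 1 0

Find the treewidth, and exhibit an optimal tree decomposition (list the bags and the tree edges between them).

Treewidth 2.
One optimal decomposition is:
Bags: B1 = {a, d, e}  B2 = {a, b, d}  B3 = {a, c, e}
Tree: B1–B2, B1–B3

Every bag has size at most 3, so the width is 3 − 1 = 2 and tw(G) ≤ 2. For the lower bound, the 3 vertices {a, d, e} are pairwise adjacent, and any tree decomposition puts a clique entirely inside one bag — forcing width ≥ 2. Combining the bounds, tw(G) = 2.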